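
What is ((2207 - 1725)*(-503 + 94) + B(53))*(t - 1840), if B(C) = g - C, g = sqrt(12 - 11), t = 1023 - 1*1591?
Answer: 474833520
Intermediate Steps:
t = -568 (t = 1023 - 1591 = -568)
g = 1 (g = sqrt(1) = 1)
B(C) = 1 - C
((2207 - 1725)*(-503 + 94) + B(53))*(t - 1840) = ((2207 - 1725)*(-503 + 94) + (1 - 1*53))*(-568 - 1840) = (482*(-409) + (1 - 53))*(-2408) = (-197138 - 52)*(-2408) = -197190*(-2408) = 474833520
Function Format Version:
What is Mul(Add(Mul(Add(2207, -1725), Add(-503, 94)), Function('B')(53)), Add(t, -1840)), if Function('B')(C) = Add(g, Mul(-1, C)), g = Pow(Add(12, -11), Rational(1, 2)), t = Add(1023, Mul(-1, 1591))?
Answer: 474833520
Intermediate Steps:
t = -568 (t = Add(1023, -1591) = -568)
g = 1 (g = Pow(1, Rational(1, 2)) = 1)
Function('B')(C) = Add(1, Mul(-1, C))
Mul(Add(Mul(Add(2207, -1725), Add(-503, 94)), Function('B')(53)), Add(t, -1840)) = Mul(Add(Mul(Add(2207, -1725), Add(-503, 94)), Add(1, Mul(-1, 53))), Add(-568, -1840)) = Mul(Add(Mul(482, -409), Add(1, -53)), -2408) = Mul(Add(-197138, -52), -2408) = Mul(-197190, -2408) = 474833520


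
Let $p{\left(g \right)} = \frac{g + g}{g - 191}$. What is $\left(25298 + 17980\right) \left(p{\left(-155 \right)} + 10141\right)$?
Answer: $\frac{75933328344}{173} \approx 4.3892 \cdot 10^{8}$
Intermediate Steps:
$p{\left(g \right)} = \frac{2 g}{-191 + g}$
$\left(25298 + 17980\right) \left(p{\left(-155 \right)} + 10141\right) = \left(25298 + 17980\right) \left(2 \left(-155\right) \frac{1}{-191 - 155} + 10141\right) = 43278 \left(2 \left(-155\right) \frac{1}{-346} + 10141\right) = 43278 \left(2 \left(-155\right) \left(- \frac{1}{346}\right) + 10141\right) = 43278 \left(\frac{155}{173} + 10141\right) = 43278 \cdot \frac{1754548}{173} = \frac{75933328344}{173}$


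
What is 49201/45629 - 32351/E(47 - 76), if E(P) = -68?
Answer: 87028791/182516 ≈ 476.83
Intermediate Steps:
49201/45629 - 32351/E(47 - 76) = 49201/45629 - 32351/(-68) = 49201*(1/45629) - 32351*(-1/68) = 49201/45629 + 1903/4 = 87028791/182516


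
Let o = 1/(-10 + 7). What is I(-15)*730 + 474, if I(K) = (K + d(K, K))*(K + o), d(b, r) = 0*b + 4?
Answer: 370802/3 ≈ 1.2360e+5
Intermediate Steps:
d(b, r) = 4 (d(b, r) = 0 + 4 = 4)
o = -1/3 (o = 1/(-3) = -1/3 ≈ -0.33333)
I(K) = (4 + K)*(-1/3 + K) (I(K) = (K + 4)*(K - 1/3) = (4 + K)*(-1/3 + K))
I(-15)*730 + 474 = (-4/3 + (-15)**2 + (11/3)*(-15))*730 + 474 = (-4/3 + 225 - 55)*730 + 474 = (506/3)*730 + 474 = 369380/3 + 474 = 370802/3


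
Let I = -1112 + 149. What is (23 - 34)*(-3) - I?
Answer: 996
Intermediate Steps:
I = -963
(23 - 34)*(-3) - I = (23 - 34)*(-3) - 1*(-963) = -11*(-3) + 963 = 33 + 963 = 996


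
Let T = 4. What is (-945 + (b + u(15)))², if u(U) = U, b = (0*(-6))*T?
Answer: 864900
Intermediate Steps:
b = 0 (b = (0*(-6))*4 = 0*4 = 0)
(-945 + (b + u(15)))² = (-945 + (0 + 15))² = (-945 + 15)² = (-930)² = 864900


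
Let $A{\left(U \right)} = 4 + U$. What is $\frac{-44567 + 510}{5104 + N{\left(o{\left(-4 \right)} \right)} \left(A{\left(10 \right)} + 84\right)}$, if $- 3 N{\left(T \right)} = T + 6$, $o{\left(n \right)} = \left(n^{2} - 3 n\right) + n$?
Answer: $- \frac{44057}{4124} \approx -10.683$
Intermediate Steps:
$o{\left(n \right)} = n^{2} - 2 n$
$N{\left(T \right)} = -2 - \frac{T}{3}$ ($N{\left(T \right)} = - \frac{T + 6}{3} = - \frac{6 + T}{3} = -2 - \frac{T}{3}$)
$\frac{-44567 + 510}{5104 + N{\left(o{\left(-4 \right)} \right)} \left(A{\left(10 \right)} + 84\right)} = \frac{-44567 + 510}{5104 + \left(-2 - \frac{\left(-4\right) \left(-2 - 4\right)}{3}\right) \left(\left(4 + 10\right) + 84\right)} = - \frac{44057}{5104 + \left(-2 - \frac{\left(-4\right) \left(-6\right)}{3}\right) \left(14 + 84\right)} = - \frac{44057}{5104 + \left(-2 - 8\right) 98} = - \frac{44057}{5104 - 980} = - \frac{44057}{4124}$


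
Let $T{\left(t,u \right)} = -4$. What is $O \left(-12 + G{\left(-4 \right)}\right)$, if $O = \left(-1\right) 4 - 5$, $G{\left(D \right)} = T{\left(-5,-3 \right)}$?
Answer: $144$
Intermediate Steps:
$G{\left(D \right)} = -4$
$O = -9$ ($O = -4 - 5 = -9$)
$O \left(-12 + G{\left(-4 \right)}\right) = - 9 \left(-12 - 4\right) = \left(-9\right) \left(-16\right) = 144$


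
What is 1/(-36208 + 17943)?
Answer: -1/18265 ≈ -5.4750e-5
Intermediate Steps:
1/(-36208 + 17943) = 1/(-18265) = -1/18265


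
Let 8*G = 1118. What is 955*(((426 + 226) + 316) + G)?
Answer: 4231605/4 ≈ 1.0579e+6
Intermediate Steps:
G = 559/4 (G = (⅛)*1118 = 559/4 ≈ 139.75)
955*(((426 + 226) + 316) + G) = 955*(((426 + 226) + 316) + 559/4) = 955*((652 + 316) + 559/4) = 955*(968 + 559/4) = 955*(4431/4) = 4231605/4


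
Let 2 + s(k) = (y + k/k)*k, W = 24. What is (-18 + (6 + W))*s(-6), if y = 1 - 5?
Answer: 192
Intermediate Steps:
y = -4
s(k) = -2 - 3*k (s(k) = -2 + (-4 + k/k)*k = -2 + (-4 + 1)*k = -2 - 3*k)
(-18 + (6 + W))*s(-6) = (-18 + (6 + 24))*(-2 - 3*(-6)) = (-18 + 30)*(-2 + 18) = 12*16 = 192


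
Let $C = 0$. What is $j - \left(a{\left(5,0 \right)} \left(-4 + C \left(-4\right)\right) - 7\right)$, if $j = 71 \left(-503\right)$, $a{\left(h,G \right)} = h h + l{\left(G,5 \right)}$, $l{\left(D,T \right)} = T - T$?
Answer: $-35606$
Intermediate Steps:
$l{\left(D,T \right)} = 0$
$a{\left(h,G \right)} = h^{2}$ ($a{\left(h,G \right)} = h h + 0 = h^{2} + 0 = h^{2}$)
$j = -35713$
$j - \left(a{\left(5,0 \right)} \left(-4 + C \left(-4\right)\right) - 7\right) = -35713 - \left(5^{2} \left(-4 + 0 \left(-4\right)\right) - 7\right) = -35713 - \left(25 \left(-4 + 0\right) - 7\right) = -35713 - \left(25 \left(-4\right) - 7\right) = -35713 - \left(-100 - 7\right) = -35713 - -107 = -35713 + 107 = -35606$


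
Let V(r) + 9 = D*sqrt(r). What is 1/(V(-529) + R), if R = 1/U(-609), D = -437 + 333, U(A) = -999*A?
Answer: -72418605903/46040096878388398 + 9623629830906*I/23020048439194199 ≈ -1.5729e-6 + 0.00041805*I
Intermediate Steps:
D = -104
R = 1/608391 (R = 1/(-999*(-609)) = 1/608391 ≈ 1.6437e-6)
V(r) = -9 - 104*sqrt(r)
1/(V(-529) + R) = 1/((-9 - 2392*I) + 1/608391) = 1/(-5475518/608391 - 2392*I) = 370139608881*(-5475518/608391 + 2392*I)/2117844456405866308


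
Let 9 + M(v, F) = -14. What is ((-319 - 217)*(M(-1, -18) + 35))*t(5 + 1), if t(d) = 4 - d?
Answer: 12864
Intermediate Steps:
M(v, F) = -23 (M(v, F) = -9 - 14 = -23)
((-319 - 217)*(M(-1, -18) + 35))*t(5 + 1) = ((-319 - 217)*(-23 + 35))*(4 - (5 + 1)) = (-536*12)*(4 - 1*6) = -6432*(4 - 6) = -6432*(-2) = 12864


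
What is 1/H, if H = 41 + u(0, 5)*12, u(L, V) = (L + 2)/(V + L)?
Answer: 5/229 ≈ 0.021834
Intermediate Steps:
u(L, V) = (2 + L)/(L + V)
H = 229/5 (H = 41 + ((2 + 0)/(0 + 5))*12 = 41 + (2/5)*12 = 41 + 24/5 = 229/5 ≈ 45.800)
1/H = 1/(229/5) = 5/229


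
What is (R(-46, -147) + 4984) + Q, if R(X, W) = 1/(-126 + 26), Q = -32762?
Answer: -2777801/100 ≈ -27778.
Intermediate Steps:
R(X, W) = -1/100 (R(X, W) = 1/(-100) = -1/100)
(R(-46, -147) + 4984) + Q = (-1/100 + 4984) - 32762 = 498399/100 - 32762 = -2777801/100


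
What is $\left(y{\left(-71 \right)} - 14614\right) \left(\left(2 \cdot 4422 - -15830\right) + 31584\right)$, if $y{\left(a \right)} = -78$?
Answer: $-826542536$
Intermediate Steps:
$\left(y{\left(-71 \right)} - 14614\right) \left(\left(2 \cdot 4422 - -15830\right) + 31584\right) = \left(-78 - 14614\right) \left(\left(2 \cdot 4422 - -15830\right) + 31584\right) = - 14692 \left(\left(8844 + 15830\right) + 31584\right) = - 14692 \left(24674 + 31584\right) = \left(-14692\right) 56258 = -826542536$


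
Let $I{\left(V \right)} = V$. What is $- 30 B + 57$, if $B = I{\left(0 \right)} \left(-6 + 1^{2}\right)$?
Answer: $57$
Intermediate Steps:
$B = 0$ ($B = 0 \left(-6 + 1^{2}\right) = 0 \left(-6 + 1\right) = 0 \left(-5\right) = 0$)
$- 30 B + 57 = \left(-30\right) 0 + 57 = 0 + 57 = 57$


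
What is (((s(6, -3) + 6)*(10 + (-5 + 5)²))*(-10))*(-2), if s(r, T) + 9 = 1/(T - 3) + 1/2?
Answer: -1600/3 ≈ -533.33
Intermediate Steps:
s(r, T) = -17/2 + 1/(-3 + T) (s(r, T) = -9 + (1/(T - 3) + 1/2) = -9 + (1/(-3 + T) + 1*(½)) = -9 + (1/(-3 + T) + ½) = -9 + (½ + 1/(-3 + T)) = -17/2 + 1/(-3 + T))
(((s(6, -3) + 6)*(10 + (-5 + 5)²))*(-10))*(-2) = ((((53 - 17*(-3))/(2*(-3 - 3)) + 6)*(10 + (-5 + 5)²))*(-10))*(-2) = ((((½)*(53 + 51)/(-6) + 6)*(10 + 0²))*(-10))*(-2) = ((((½)*(-⅙)*104 + 6)*(10 + 0))*(-10))*(-2) = (((-26/3 + 6)*10)*(-10))*(-2) = (-8/3*10*(-10))*(-2) = -80/3*(-10)*(-2) = (800/3)*(-2) = -1600/3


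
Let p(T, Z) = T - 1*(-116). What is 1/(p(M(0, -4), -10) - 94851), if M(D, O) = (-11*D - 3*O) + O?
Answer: -1/94727 ≈ -1.0557e-5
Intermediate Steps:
M(D, O) = -11*D - 2*O
p(T, Z) = 116 + T (p(T, Z) = T + 116 = 116 + T)
1/(p(M(0, -4), -10) - 94851) = 1/((116 + (-11*0 - 2*(-4))) - 94851) = 1/((116 + (0 + 8)) - 94851) = 1/((116 + 8) - 94851) = 1/(124 - 94851) = 1/(-94727) = -1/94727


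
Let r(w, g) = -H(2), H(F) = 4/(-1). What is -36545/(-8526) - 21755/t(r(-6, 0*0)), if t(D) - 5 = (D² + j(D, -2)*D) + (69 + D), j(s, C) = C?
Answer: -45585065/183309 ≈ -248.68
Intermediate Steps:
H(F) = -4 (H(F) = 4*(-1) = -4)
r(w, g) = 4 (r(w, g) = -1*(-4) = 4)
t(D) = 74 + D² - D (t(D) = 5 + ((D² - 2*D) + (69 + D)) = 5 + (69 + D² - D) = 74 + D² - D)
-36545/(-8526) - 21755/t(r(-6, 0*0)) = -36545/(-8526) - 21755/(74 + 4² - 1*4) = -36545*(-1/8526) - 21755/(74 + 16 - 4) = 36545/8526 - 21755/86 = -45585065/183309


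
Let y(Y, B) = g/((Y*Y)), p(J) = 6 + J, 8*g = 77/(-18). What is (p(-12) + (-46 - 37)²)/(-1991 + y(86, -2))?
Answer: -7330560192/2120462861 ≈ -3.4571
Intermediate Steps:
g = -77/144 (g = (77/(-18))/8 = (77*(-1/18))/8 = (⅛)*(-77/18) = -77/144 ≈ -0.53472)
y(Y, B) = -77/(144*Y²)
(p(-12) + (-46 - 37)²)/(-1991 + y(86, -2)) = ((6 - 12) + (-46 - 37)²)/(-1991 - 77/144/86²) = (-6 + (-83)²)/(-1991 - 77/144*1/7396) = (-6 + 6889)/(-1991 - 77/1065024) = 6883/(-2120462861/1065024) = 6883*(-1065024/2120462861) = -7330560192/2120462861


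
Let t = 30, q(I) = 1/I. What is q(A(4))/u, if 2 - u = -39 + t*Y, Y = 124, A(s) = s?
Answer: -1/14716 ≈ -6.7953e-5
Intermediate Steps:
u = -3679 (u = 2 - (-39 + 30*124) = 2 - (-39 + 3720) = 2 - 1*3681 = 2 - 3681 = -3679)
q(A(4))/u = 1/(4*(-3679)) = (1/4)*(-1/3679) = -1/14716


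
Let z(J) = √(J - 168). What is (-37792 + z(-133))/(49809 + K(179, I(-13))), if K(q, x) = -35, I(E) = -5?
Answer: -18896/24887 + I*√301/49774 ≈ -0.75927 + 0.00034856*I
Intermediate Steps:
z(J) = √(-168 + J)
(-37792 + z(-133))/(49809 + K(179, I(-13))) = (-37792 + √(-168 - 133))/(49809 - 35) = (-37792 + √(-301))/49774 = (-37792 + I*√301)*(1/49774) = -18896/24887 + I*√301/49774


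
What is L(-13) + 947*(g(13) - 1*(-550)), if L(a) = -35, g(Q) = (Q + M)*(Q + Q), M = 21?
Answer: 1357963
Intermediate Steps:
g(Q) = 2*Q*(21 + Q) (g(Q) = (Q + 21)*(Q + Q) = (21 + Q)*(2*Q) = 2*Q*(21 + Q))
L(-13) + 947*(g(13) - 1*(-550)) = -35 + 947*(2*13*(21 + 13) - 1*(-550)) = -35 + 947*(2*13*34 + 550) = -35 + 947*(884 + 550) = -35 + 947*1434 = -35 + 1357998 = 1357963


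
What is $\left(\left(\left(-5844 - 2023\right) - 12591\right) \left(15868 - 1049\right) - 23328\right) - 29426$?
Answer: $-303219856$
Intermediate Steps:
$\left(\left(\left(-5844 - 2023\right) - 12591\right) \left(15868 - 1049\right) - 23328\right) - 29426 = \left(\left(-7867 - 12591\right) 14819 - 23328\right) - 29426 = \left(\left(-20458\right) 14819 - 23328\right) - 29426 = \left(-303167102 - 23328\right) - 29426 = -303190430 - 29426 = -303219856$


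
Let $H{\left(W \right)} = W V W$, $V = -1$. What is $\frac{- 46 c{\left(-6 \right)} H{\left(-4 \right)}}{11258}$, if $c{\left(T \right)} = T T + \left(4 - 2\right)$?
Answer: $\frac{13984}{5629} \approx 2.4843$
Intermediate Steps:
$H{\left(W \right)} = - W^{2}$ ($H{\left(W \right)} = W \left(-1\right) W = - W W = - W^{2}$)
$c{\left(T \right)} = 2 + T^{2}$ ($c{\left(T \right)} = T^{2} + \left(4 - 2\right) = T^{2} + 2 = 2 + T^{2}$)
$\frac{- 46 c{\left(-6 \right)} H{\left(-4 \right)}}{11258} = \frac{- 46 \left(2 + \left(-6\right)^{2}\right) \left(- \left(-4\right)^{2}\right)}{11258} = - 46 \left(2 + 36\right) \left(\left(-1\right) 16\right) \frac{1}{11258} = \left(-46\right) 38 \left(-16\right) \frac{1}{11258} = \left(-1748\right) \left(-16\right) \frac{1}{11258} = 27968 \cdot \frac{1}{11258} = \frac{13984}{5629}$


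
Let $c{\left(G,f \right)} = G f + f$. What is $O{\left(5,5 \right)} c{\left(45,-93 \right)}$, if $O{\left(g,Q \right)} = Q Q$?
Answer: $-106950$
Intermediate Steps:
$c{\left(G,f \right)} = f + G f$
$O{\left(g,Q \right)} = Q^{2}$
$O{\left(5,5 \right)} c{\left(45,-93 \right)} = 5^{2} \left(- 93 \left(1 + 45\right)\right) = 25 \left(\left(-93\right) 46\right) = 25 \left(-4278\right) = -106950$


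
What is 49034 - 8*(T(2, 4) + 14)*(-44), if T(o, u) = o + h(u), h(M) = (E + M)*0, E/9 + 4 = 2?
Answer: 54666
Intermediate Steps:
E = -18 (E = -36 + 9*2 = -36 + 18 = -18)
h(M) = 0 (h(M) = (-18 + M)*0 = 0)
T(o, u) = o (T(o, u) = o + 0 = o)
49034 - 8*(T(2, 4) + 14)*(-44) = 49034 - 8*(2 + 14)*(-44) = 49034 - 8*16*(-44) = 49034 - 128*(-44) = 49034 + 5632 = 54666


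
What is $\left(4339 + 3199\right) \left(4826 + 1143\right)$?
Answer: $44994322$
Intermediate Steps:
$\left(4339 + 3199\right) \left(4826 + 1143\right) = 7538 \cdot 5969 = 44994322$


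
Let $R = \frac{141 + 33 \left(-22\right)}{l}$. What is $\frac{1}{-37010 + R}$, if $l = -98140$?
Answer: $- \frac{19628}{726432163} \approx -2.702 \cdot 10^{-5}$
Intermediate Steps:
$R = \frac{117}{19628}$ ($R = \frac{141 + 33 \left(-22\right)}{-98140} = \left(141 - 726\right) \left(- \frac{1}{98140}\right) = \left(-585\right) \left(- \frac{1}{98140}\right) = \frac{117}{19628} \approx 0.0059609$)
$\frac{1}{-37010 + R} = \frac{1}{-37010 + \frac{117}{19628}} = \frac{1}{- \frac{726432163}{19628}} = - \frac{19628}{726432163}$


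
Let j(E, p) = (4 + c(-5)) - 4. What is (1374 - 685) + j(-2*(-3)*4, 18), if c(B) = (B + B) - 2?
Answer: 677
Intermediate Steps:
c(B) = -2 + 2*B (c(B) = 2*B - 2 = -2 + 2*B)
j(E, p) = -12 (j(E, p) = (4 + (-2 + 2*(-5))) - 4 = (4 + (-2 - 10)) - 4 = (4 - 12) - 4 = -8 - 4 = -12)
(1374 - 685) + j(-2*(-3)*4, 18) = (1374 - 685) - 12 = 689 - 12 = 677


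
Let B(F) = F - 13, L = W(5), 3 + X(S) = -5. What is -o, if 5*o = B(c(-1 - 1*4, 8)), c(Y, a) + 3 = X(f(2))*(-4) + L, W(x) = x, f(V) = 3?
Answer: -21/5 ≈ -4.2000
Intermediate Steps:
X(S) = -8 (X(S) = -3 - 5 = -8)
L = 5
c(Y, a) = 34 (c(Y, a) = -3 + (-8*(-4) + 5) = -3 + (32 + 5) = -3 + 37 = 34)
B(F) = -13 + F
o = 21/5 (o = (-13 + 34)/5 = (⅕)*21 = 21/5 ≈ 4.2000)
-o = -1*21/5 = -21/5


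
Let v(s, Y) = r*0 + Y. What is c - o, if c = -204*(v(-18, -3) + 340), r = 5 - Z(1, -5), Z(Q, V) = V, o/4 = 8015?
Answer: -100808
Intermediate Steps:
o = 32060 (o = 4*8015 = 32060)
r = 10 (r = 5 - 1*(-5) = 5 + 5 = 10)
v(s, Y) = Y (v(s, Y) = 10*0 + Y = 0 + Y = Y)
c = -68748 (c = -204*(-3 + 340) = -204*337 = -68748)
c - o = -68748 - 1*32060 = -68748 - 32060 = -100808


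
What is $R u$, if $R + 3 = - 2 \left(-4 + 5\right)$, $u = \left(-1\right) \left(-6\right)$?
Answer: $-30$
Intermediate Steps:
$u = 6$
$R = -5$ ($R = -3 - 2 \left(-4 + 5\right) = -3 - 2 = -5$)
$R u = \left(-5\right) 6 = -30$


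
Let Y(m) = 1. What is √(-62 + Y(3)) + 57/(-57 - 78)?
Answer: -19/45 + I*√61 ≈ -0.42222 + 7.8102*I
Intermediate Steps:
√(-62 + Y(3)) + 57/(-57 - 78) = √(-62 + 1) + 57/(-57 - 78) = √(-61) + 57/(-135) = I*√61 - 1/135*57 = I*√61 - 19/45 = -19/45 + I*√61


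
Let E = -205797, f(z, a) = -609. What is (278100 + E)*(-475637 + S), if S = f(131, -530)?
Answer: -34434014538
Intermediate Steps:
S = -609
(278100 + E)*(-475637 + S) = (278100 - 205797)*(-475637 - 609) = 72303*(-476246) = -34434014538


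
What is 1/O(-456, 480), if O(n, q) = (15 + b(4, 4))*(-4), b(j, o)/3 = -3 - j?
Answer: 1/24 ≈ 0.041667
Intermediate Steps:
b(j, o) = -9 - 3*j (b(j, o) = 3*(-3 - j) = -9 - 3*j)
O(n, q) = 24 (O(n, q) = (15 + (-9 - 3*4))*(-4) = (15 + (-9 - 12))*(-4) = (15 - 21)*(-4) = -6*(-4) = 24)
1/O(-456, 480) = 1/24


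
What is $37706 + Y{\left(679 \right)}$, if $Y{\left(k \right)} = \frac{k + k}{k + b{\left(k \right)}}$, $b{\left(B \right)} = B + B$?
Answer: $\frac{113120}{3} \approx 37707.0$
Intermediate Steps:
$b{\left(B \right)} = 2 B$
$Y{\left(k \right)} = \frac{2}{3}$ ($Y{\left(k \right)} = \frac{k + k}{k + 2 k} = \frac{2 k}{3 k} = 2 k \frac{1}{3 k} = \frac{2}{3}$)
$37706 + Y{\left(679 \right)} = 37706 + \frac{2}{3} = \frac{113120}{3}$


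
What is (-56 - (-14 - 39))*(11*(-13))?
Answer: 429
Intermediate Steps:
(-56 - (-14 - 39))*(11*(-13)) = (-56 - 1*(-53))*(-143) = (-56 + 53)*(-143) = -3*(-143) = 429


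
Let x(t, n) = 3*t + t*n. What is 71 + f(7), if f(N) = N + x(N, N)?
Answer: 148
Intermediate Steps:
x(t, n) = 3*t + n*t
f(N) = N + N*(3 + N)
71 + f(7) = 71 + 7*(4 + 7) = 71 + 7*11 = 71 + 77 = 148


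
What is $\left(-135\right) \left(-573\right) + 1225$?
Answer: $78580$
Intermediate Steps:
$\left(-135\right) \left(-573\right) + 1225 = 77355 + 1225 = 78580$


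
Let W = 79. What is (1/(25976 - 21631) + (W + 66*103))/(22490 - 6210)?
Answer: 14940283/35368300 ≈ 0.42242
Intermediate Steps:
(1/(25976 - 21631) + (W + 66*103))/(22490 - 6210) = (1/(25976 - 21631) + (79 + 66*103))/(22490 - 6210) = (1/4345 + (79 + 6798))/16280 = (1/4345 + 6877)*(1/16280) = (29880566/4345)*(1/16280) = 14940283/35368300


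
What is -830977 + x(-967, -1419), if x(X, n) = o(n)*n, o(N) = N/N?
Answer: -832396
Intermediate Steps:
o(N) = 1
x(X, n) = n (x(X, n) = 1*n = n)
-830977 + x(-967, -1419) = -830977 - 1419 = -832396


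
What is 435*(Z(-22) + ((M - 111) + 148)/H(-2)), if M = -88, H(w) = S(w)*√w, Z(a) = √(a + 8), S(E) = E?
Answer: I*(435*√14 - 22185*√2/4) ≈ -6216.0*I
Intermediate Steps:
Z(a) = √(8 + a)
H(w) = w^(3/2) (H(w) = w*√w = w^(3/2))
435*(Z(-22) + ((M - 111) + 148)/H(-2)) = 435*(√(8 - 22) + ((-88 - 111) + 148)/((-2)^(3/2))) = 435*(√(-14) + (-199 + 148)/((-2*I*√2))) = 435*(I*√14 - 51*I*√2/4) = 435*I*√14 - 22185*I*√2/4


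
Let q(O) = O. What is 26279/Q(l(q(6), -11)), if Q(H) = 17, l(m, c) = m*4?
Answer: 26279/17 ≈ 1545.8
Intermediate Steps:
l(m, c) = 4*m
26279/Q(l(q(6), -11)) = 26279/17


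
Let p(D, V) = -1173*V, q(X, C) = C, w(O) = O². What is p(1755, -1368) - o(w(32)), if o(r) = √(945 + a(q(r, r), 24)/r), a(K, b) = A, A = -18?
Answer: 1604664 - 3*√107518/32 ≈ 1.6046e+6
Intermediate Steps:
a(K, b) = -18
o(r) = √(945 - 18/r)
p(1755, -1368) - o(w(32)) = -1173*(-1368) - 3*√(105 - 2/(32²)) = 1604664 - 3*√(105 - 2/1024) = 1604664 - 3*√(105 - 2*1/1024) = 1604664 - 3*√(105 - 1/512) = 1604664 - 3*√(53759/512) = 1604664 - 3*√107518/32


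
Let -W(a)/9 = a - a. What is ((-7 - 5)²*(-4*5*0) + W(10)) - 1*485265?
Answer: -485265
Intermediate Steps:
W(a) = 0 (W(a) = -9*(a - a) = -9*0 = 0)
((-7 - 5)²*(-4*5*0) + W(10)) - 1*485265 = ((-7 - 5)²*(-4*5*0) + 0) - 1*485265 = ((-12)²*(-20*0) + 0) - 485265 = (144*0 + 0) - 485265 = (0 + 0) - 485265 = 0 - 485265 = -485265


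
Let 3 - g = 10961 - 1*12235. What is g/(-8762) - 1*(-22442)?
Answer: 196635527/8762 ≈ 22442.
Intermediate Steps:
g = 1277 (g = 3 - (10961 - 1*12235) = 3 - (10961 - 12235) = 3 - 1*(-1274) = 3 + 1274 = 1277)
g/(-8762) - 1*(-22442) = 1277/(-8762) - 1*(-22442) = 1277*(-1/8762) + 22442 = -1277/8762 + 22442 = 196635527/8762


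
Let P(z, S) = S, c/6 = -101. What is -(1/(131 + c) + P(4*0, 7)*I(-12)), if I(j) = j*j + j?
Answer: -438899/475 ≈ -924.00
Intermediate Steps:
I(j) = j + j² (I(j) = j² + j = j + j²)
c = -606 (c = 6*(-101) = -606)
-(1/(131 + c) + P(4*0, 7)*I(-12)) = -(1/(131 - 606) + 7*(-12*(1 - 12))) = -(1/(-475) + 7*(-12*(-11))) = -(-1/475 + 7*132) = -(-1/475 + 924) = -1*438899/475 = -438899/475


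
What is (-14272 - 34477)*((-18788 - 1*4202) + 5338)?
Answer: 860517348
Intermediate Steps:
(-14272 - 34477)*((-18788 - 1*4202) + 5338) = -48749*((-18788 - 4202) + 5338) = -48749*(-22990 + 5338) = -48749*(-17652) = 860517348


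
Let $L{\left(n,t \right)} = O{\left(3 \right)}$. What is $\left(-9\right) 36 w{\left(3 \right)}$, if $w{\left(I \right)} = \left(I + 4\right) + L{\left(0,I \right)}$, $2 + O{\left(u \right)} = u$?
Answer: $-2592$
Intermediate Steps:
$O{\left(u \right)} = -2 + u$
$L{\left(n,t \right)} = 1$ ($L{\left(n,t \right)} = -2 + 3 = 1$)
$w{\left(I \right)} = 5 + I$ ($w{\left(I \right)} = \left(I + 4\right) + 1 = \left(4 + I\right) + 1 = 5 + I$)
$\left(-9\right) 36 w{\left(3 \right)} = \left(-9\right) 36 \left(5 + 3\right) = \left(-324\right) 8 = -2592$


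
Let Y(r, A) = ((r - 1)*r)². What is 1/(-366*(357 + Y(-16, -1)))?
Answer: -1/27208806 ≈ -3.6753e-8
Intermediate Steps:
Y(r, A) = r²*(-1 + r)² (Y(r, A) = ((-1 + r)*r)² = (r*(-1 + r))² = r²*(-1 + r)²)
1/(-366*(357 + Y(-16, -1))) = 1/(-366*(357 + (-16)²*(-1 - 16)²)) = 1/(-366*(357 + 256*(-17)²)) = 1/(-366*(357 + 256*289)) = 1/(-366*(357 + 73984)) = 1/(-366*74341) = 1/(-27208806) = -1/27208806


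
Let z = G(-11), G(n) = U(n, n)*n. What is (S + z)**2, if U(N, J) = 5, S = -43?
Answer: 9604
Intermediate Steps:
G(n) = 5*n
z = -55 (z = 5*(-11) = -55)
(S + z)**2 = (-43 - 55)**2 = (-98)**2 = 9604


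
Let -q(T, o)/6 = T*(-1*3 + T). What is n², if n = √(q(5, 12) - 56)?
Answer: -116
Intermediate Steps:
q(T, o) = -6*T*(-3 + T) (q(T, o) = -6*T*(-1*3 + T) = -6*T*(-3 + T))
n = 2*I*√29 (n = √(6*5*(3 - 1*5) - 56) = √(6*5*(3 - 5) - 56) = √(6*5*(-2) - 56) = √(-60 - 56) = √(-116) = 2*I*√29 ≈ 10.77*I)
n² = (2*I*√29)² = -116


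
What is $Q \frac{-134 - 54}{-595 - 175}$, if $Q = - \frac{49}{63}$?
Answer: $- \frac{94}{495} \approx -0.1899$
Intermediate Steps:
$Q = - \frac{7}{9}$ ($Q = \left(-49\right) \frac{1}{63} = - \frac{7}{9} \approx -0.77778$)
$Q \frac{-134 - 54}{-595 - 175} = - \frac{7 \frac{-134 - 54}{-595 - 175}}{9} = - \frac{7 \left(- \frac{188}{-770}\right)}{9} = - \frac{7 \left(\left(-188\right) \left(- \frac{1}{770}\right)\right)}{9} = \left(- \frac{7}{9}\right) \frac{94}{385} = - \frac{94}{495}$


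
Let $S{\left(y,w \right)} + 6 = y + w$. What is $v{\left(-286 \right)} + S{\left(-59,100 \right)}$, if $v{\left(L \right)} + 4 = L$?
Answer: $-255$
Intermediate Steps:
$S{\left(y,w \right)} = -6 + w + y$ ($S{\left(y,w \right)} = -6 + \left(y + w\right) = -6 + \left(w + y\right) = -6 + w + y$)
$v{\left(L \right)} = -4 + L$
$v{\left(-286 \right)} + S{\left(-59,100 \right)} = \left(-4 - 286\right) - -35 = -290 + 35 = -255$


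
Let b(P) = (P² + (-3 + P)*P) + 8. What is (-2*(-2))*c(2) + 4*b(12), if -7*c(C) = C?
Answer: 7272/7 ≈ 1038.9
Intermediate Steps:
c(C) = -C/7
b(P) = 8 + P² + P*(-3 + P) (b(P) = (P² + P*(-3 + P)) + 8 = 8 + P² + P*(-3 + P))
(-2*(-2))*c(2) + 4*b(12) = (-2*(-2))*(-⅐*2) + 4*(8 - 3*12 + 2*12²) = 4*(-2/7) + 4*(8 - 36 + 2*144) = -8/7 + 4*(8 - 36 + 288) = -8/7 + 4*260 = -8/7 + 1040 = 7272/7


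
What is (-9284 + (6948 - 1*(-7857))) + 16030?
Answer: 21551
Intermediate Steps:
(-9284 + (6948 - 1*(-7857))) + 16030 = (-9284 + (6948 + 7857)) + 16030 = (-9284 + 14805) + 16030 = 5521 + 16030 = 21551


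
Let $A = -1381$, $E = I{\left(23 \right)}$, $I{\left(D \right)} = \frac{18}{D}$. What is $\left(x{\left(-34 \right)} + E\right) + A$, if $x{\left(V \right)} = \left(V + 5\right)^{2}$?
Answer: $- \frac{12402}{23} \approx -539.22$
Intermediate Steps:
$E = \frac{18}{23} \approx 0.78261$
$x{\left(V \right)} = \left(5 + V\right)^{2}$
$\left(x{\left(-34 \right)} + E\right) + A = \left(\left(5 - 34\right)^{2} + \frac{18}{23}\right) - 1381 = \left(\left(-29\right)^{2} + \frac{18}{23}\right) - 1381 = \left(841 + \frac{18}{23}\right) - 1381 = \frac{19361}{23} - 1381 = - \frac{12402}{23}$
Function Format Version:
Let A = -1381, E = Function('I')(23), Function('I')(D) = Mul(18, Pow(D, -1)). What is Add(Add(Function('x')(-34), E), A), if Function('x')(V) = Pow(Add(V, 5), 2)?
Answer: Rational(-12402, 23) ≈ -539.22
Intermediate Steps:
E = Rational(18, 23) (E = Mul(18, Pow(23, -1)) = Mul(18, Rational(1, 23)) = Rational(18, 23) ≈ 0.78261)
Function('x')(V) = Pow(Add(5, V), 2)
Add(Add(Function('x')(-34), E), A) = Add(Add(Pow(Add(5, -34), 2), Rational(18, 23)), -1381) = Add(Add(Pow(-29, 2), Rational(18, 23)), -1381) = Add(Add(841, Rational(18, 23)), -1381) = Add(Rational(19361, 23), -1381) = Rational(-12402, 23)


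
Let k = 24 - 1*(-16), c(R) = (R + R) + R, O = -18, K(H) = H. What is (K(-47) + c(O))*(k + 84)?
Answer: -12524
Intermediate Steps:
c(R) = 3*R (c(R) = 2*R + R = 3*R)
k = 40 (k = 24 + 16 = 40)
(K(-47) + c(O))*(k + 84) = (-47 + 3*(-18))*(40 + 84) = (-47 - 54)*124 = -101*124 = -12524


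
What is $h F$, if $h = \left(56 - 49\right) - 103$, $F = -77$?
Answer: $7392$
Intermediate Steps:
$h = -96$ ($h = 7 - 103 = -96$)
$h F = \left(-96\right) \left(-77\right) = 7392$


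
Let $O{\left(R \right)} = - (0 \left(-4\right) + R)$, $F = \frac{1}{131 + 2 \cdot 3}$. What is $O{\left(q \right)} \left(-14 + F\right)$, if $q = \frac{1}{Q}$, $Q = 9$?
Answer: $\frac{213}{137} \approx 1.5547$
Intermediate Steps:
$q = \frac{1}{9} \approx 0.11111$
$F = \frac{1}{137}$ ($F = \frac{1}{131 + 6} = \frac{1}{137} \approx 0.0072993$)
$O{\left(R \right)} = - R$ ($O{\left(R \right)} = - (0 + R) = - R$)
$O{\left(q \right)} \left(-14 + F\right) = \left(-1\right) \frac{1}{9} \left(-14 + \frac{1}{137}\right) = \left(- \frac{1}{9}\right) \left(- \frac{1917}{137}\right) = \frac{213}{137}$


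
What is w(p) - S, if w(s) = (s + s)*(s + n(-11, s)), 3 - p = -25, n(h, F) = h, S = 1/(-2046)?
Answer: 1947793/2046 ≈ 952.00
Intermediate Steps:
S = -1/2046 ≈ -0.00048876
p = 28 (p = 3 - 1*(-25) = 3 + 25 = 28)
w(s) = 2*s*(-11 + s) (w(s) = (s + s)*(s - 11) = (2*s)*(-11 + s) = 2*s*(-11 + s))
w(p) - S = 2*28*(-11 + 28) - 1*(-1/2046) = 2*28*17 + 1/2046 = 952 + 1/2046 = 1947793/2046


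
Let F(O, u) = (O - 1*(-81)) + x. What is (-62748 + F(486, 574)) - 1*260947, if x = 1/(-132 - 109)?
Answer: -77873849/241 ≈ -3.2313e+5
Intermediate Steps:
x = -1/241 (x = 1/(-241) = -1/241 ≈ -0.0041494)
F(O, u) = 19520/241 + O (F(O, u) = (O - 1*(-81)) - 1/241 = (O + 81) - 1/241 = (81 + O) - 1/241 = 19520/241 + O)
(-62748 + F(486, 574)) - 1*260947 = (-62748 + (19520/241 + 486)) - 1*260947 = (-62748 + 136646/241) - 260947 = -14985622/241 - 260947 = -77873849/241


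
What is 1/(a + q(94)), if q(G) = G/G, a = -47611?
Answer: -1/47610 ≈ -2.1004e-5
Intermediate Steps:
q(G) = 1
1/(a + q(94)) = 1/(-47611 + 1) = 1/(-47610) = -1/47610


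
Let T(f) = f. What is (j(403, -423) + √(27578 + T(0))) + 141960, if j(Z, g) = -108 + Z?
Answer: 142255 + √27578 ≈ 1.4242e+5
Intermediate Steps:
(j(403, -423) + √(27578 + T(0))) + 141960 = ((-108 + 403) + √(27578 + 0)) + 141960 = (295 + √27578) + 141960 = 142255 + √27578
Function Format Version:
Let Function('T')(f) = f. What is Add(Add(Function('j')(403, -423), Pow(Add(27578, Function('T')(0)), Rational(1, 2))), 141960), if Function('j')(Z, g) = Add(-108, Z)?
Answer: Add(142255, Pow(27578, Rational(1, 2))) ≈ 1.4242e+5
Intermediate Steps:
Add(Add(Function('j')(403, -423), Pow(Add(27578, Function('T')(0)), Rational(1, 2))), 141960) = Add(Add(Add(-108, 403), Pow(Add(27578, 0), Rational(1, 2))), 141960) = Add(Add(295, Pow(27578, Rational(1, 2))), 141960) = Add(142255, Pow(27578, Rational(1, 2)))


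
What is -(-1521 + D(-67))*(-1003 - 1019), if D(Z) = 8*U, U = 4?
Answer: -3010758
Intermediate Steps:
D(Z) = 32 (D(Z) = 8*4 = 32)
-(-1521 + D(-67))*(-1003 - 1019) = -(-1521 + 32)*(-1003 - 1019) = -(-1489)*(-2022) = -1*3010758 = -3010758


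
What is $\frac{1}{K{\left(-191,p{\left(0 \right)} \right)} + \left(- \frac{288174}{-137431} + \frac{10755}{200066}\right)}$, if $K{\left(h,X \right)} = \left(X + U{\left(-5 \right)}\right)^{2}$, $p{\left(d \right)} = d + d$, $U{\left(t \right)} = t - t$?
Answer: $\frac{27495270446}{59131889889} \approx 0.46498$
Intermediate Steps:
$U{\left(t \right)} = 0$
$p{\left(d \right)} = 2 d$
$K{\left(h,X \right)} = X^{2}$ ($K{\left(h,X \right)} = \left(X + 0\right)^{2} = X^{2}$)
$\frac{1}{K{\left(-191,p{\left(0 \right)} \right)} + \left(- \frac{288174}{-137431} + \frac{10755}{200066}\right)} = \frac{1}{\left(2 \cdot 0\right)^{2} + \left(- \frac{288174}{-137431} + \frac{10755}{200066}\right)} = \frac{1}{0^{2} + \left(\left(-288174\right) \left(- \frac{1}{137431}\right) + 10755 \cdot \frac{1}{200066}\right)} = \frac{1}{0 + \left(\frac{288174}{137431} + \frac{10755}{200066}\right)} = \frac{1}{0 + \frac{59131889889}{27495270446}} = \frac{1}{\frac{59131889889}{27495270446}} = \frac{27495270446}{59131889889}$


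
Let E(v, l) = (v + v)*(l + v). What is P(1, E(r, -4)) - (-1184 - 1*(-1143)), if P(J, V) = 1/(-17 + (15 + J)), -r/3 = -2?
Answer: 40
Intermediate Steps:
r = 6 (r = -3*(-2) = 6)
E(v, l) = 2*v*(l + v) (E(v, l) = (2*v)*(l + v) = 2*v*(l + v))
P(J, V) = 1/(-2 + J)
P(1, E(r, -4)) - (-1184 - 1*(-1143)) = 1/(-2 + 1) - (-1184 - 1*(-1143)) = 1/(-1) - (-1184 + 1143) = -1 - 1*(-41) = -1 + 41 = 40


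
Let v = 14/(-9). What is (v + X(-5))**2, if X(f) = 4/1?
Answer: 484/81 ≈ 5.9753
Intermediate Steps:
v = -14/9 (v = 14*(-1/9) = -14/9 ≈ -1.5556)
X(f) = 4 (X(f) = 4*1 = 4)
(v + X(-5))**2 = (-14/9 + 4)**2 = (22/9)**2 = 484/81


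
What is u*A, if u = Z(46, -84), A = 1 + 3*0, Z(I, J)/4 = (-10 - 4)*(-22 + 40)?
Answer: -1008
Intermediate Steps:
Z(I, J) = -1008 (Z(I, J) = 4*((-10 - 4)*(-22 + 40)) = 4*(-14*18) = 4*(-252) = -1008)
A = 1 (A = 1 + 0 = 1)
u = -1008
u*A = -1008*1 = -1008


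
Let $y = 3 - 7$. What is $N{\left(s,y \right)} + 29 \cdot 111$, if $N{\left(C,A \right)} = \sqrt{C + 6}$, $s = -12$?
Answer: $3219 + i \sqrt{6} \approx 3219.0 + 2.4495 i$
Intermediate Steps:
$y = -4$ ($y = 3 - 7 = -4$)
$N{\left(C,A \right)} = \sqrt{6 + C}$
$N{\left(s,y \right)} + 29 \cdot 111 = \sqrt{6 - 12} + 29 \cdot 111 = \sqrt{-6} + 3219 = i \sqrt{6} + 3219 = 3219 + i \sqrt{6}$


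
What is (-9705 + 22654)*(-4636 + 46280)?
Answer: 539248156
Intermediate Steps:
(-9705 + 22654)*(-4636 + 46280) = 12949*41644 = 539248156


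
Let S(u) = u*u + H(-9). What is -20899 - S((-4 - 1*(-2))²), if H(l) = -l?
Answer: -20924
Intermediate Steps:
S(u) = 9 + u² (S(u) = u*u - 1*(-9) = u² + 9 = 9 + u²)
-20899 - S((-4 - 1*(-2))²) = -20899 - (9 + ((-4 - 1*(-2))²)²) = -20899 - (9 + ((-4 + 2)²)²) = -20899 - (9 + ((-2)²)²) = -20899 - (9 + 4²) = -20899 - (9 + 16) = -20899 - 1*25 = -20899 - 25 = -20924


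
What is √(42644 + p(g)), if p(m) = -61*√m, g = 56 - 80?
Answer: √(42644 - 122*I*√6) ≈ 206.51 - 0.7236*I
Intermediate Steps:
g = -24
√(42644 + p(g)) = √(42644 - 122*I*√6)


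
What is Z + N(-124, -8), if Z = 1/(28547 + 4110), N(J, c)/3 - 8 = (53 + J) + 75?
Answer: 1175653/32657 ≈ 36.000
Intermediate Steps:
N(J, c) = 408 + 3*J (N(J, c) = 24 + 3*((53 + J) + 75) = 24 + 3*(128 + J) = 24 + (384 + 3*J) = 408 + 3*J)
Z = 1/32657 ≈ 3.0621e-5
Z + N(-124, -8) = 1/32657 + (408 + 3*(-124)) = 1/32657 + (408 - 372) = 1/32657 + 36 = 1175653/32657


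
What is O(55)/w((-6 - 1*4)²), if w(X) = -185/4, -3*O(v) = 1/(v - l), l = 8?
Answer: 4/26085 ≈ 0.00015334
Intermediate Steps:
O(v) = -1/(3*(-8 + v)) (O(v) = -1/(3*(v - 1*8)) = -1/(3*(v - 8)) = -1/(3*(-8 + v)))
w(X) = -185/4 (w(X) = -185*¼ = -185/4)
O(55)/w((-6 - 1*4)²) = (-1/(-24 + 3*55))/(-185/4) = -1/(-24 + 165)*(-4/185) = -1/141*(-4/185) = 4/26085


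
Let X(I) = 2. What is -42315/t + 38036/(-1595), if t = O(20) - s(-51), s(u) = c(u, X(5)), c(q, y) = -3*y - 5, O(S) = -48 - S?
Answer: 21774791/30305 ≈ 718.52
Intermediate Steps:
c(q, y) = -5 - 3*y
s(u) = -11 (s(u) = -5 - 3*2 = -5 - 6 = -11)
t = -57 (t = (-48 - 1*20) - 1*(-11) = (-48 - 20) + 11 = -68 + 11 = -57)
-42315/t + 38036/(-1595) = -42315/(-57) + 38036/(-1595) = -42315*(-1/57) + 38036*(-1/1595) = 14105/19 - 38036/1595 = 21774791/30305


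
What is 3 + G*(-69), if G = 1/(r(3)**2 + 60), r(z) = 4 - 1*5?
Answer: 114/61 ≈ 1.8689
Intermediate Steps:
r(z) = -1 (r(z) = 4 - 5 = -1)
G = 1/61 (G = 1/((-1)**2 + 60) = 1/(1 + 60) = 1/61 ≈ 0.016393)
3 + G*(-69) = 3 + (1/61)*(-69) = 3 - 69/61 = 114/61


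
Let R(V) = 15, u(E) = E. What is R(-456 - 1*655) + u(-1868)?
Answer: -1853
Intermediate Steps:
R(-456 - 1*655) + u(-1868) = 15 - 1868 = -1853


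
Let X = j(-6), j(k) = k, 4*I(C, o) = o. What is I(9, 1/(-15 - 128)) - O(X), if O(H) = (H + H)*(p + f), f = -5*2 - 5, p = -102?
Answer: -803089/572 ≈ -1404.0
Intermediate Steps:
I(C, o) = o/4
X = -6
f = -15 (f = -10 - 5 = -15)
O(H) = -234*H (O(H) = (H + H)*(-102 - 15) = (2*H)*(-117) = -234*H)
I(9, 1/(-15 - 128)) - O(X) = 1/(4*(-15 - 128)) - (-234)*(-6) = (¼)/(-143) - 1*1404 = (¼)*(-1/143) - 1404 = -1/572 - 1404 = -803089/572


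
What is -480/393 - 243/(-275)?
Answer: -12167/36025 ≈ -0.33774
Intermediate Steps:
-480/393 - 243/(-275) = -480*1/393 - 243*(-1/275) = -160/131 + 243/275 = -12167/36025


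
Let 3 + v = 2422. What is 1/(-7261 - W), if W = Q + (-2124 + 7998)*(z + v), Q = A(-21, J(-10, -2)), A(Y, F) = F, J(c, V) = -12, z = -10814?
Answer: 1/49304981 ≈ 2.0282e-8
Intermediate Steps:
v = 2419 (v = -3 + 2422 = 2419)
Q = -12
W = -49312242 (W = -12 + (-2124 + 7998)*(-10814 + 2419) = -12 + 5874*(-8395) = -12 - 49312230 = -49312242)
1/(-7261 - W) = 1/(-7261 - 1*(-49312242)) = 1/(-7261 + 49312242) = 1/49304981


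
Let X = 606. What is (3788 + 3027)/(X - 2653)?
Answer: -6815/2047 ≈ -3.3293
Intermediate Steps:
(3788 + 3027)/(X - 2653) = (3788 + 3027)/(606 - 2653) = 6815/(-2047) = 6815*(-1/2047) = -6815/2047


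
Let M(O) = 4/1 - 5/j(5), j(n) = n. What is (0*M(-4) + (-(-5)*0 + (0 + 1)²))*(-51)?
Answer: -51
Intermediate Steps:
M(O) = 3 (M(O) = 4/1 - 5/5 = 4*1 - 5*⅕ = 4 - 1 = 3)
(0*M(-4) + (-(-5)*0 + (0 + 1)²))*(-51) = (0*3 + (-(-5)*0 + (0 + 1)²))*(-51) = (0 + (-5*0 + 1²))*(-51) = (0 + (0 + 1))*(-51) = (0 + 1)*(-51) = 1*(-51) = -51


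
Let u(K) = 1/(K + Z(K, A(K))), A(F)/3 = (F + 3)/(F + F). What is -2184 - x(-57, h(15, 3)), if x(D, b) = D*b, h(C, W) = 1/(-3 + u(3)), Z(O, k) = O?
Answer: -37470/17 ≈ -2204.1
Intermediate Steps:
A(F) = 3*(3 + F)/(2*F) (A(F) = 3*((F + 3)/(F + F)) = 3*((3 + F)/((2*F))) = 3*((3 + F)*(1/(2*F))) = 3*((3 + F)/(2*F)) = 3*(3 + F)/(2*F))
u(K) = 1/(2*K) (u(K) = 1/(K + K) = 1/(2*K))
h(C, W) = -6/17 (h(C, W) = 1/(-3 + (½)/3) = 1/(-3 + (½)*(⅓)) = 1/(-3 + ⅙) = 1/(-17/6) = -6/17)
-2184 - x(-57, h(15, 3)) = -2184 - (-57)*(-6)/17 = -2184 - 1*342/17 = -2184 - 342/17 = -37470/17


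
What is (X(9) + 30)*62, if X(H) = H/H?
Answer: 1922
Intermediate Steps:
X(H) = 1
(X(9) + 30)*62 = (1 + 30)*62 = 31*62 = 1922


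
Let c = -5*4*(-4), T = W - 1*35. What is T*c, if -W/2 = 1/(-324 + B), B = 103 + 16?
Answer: -114768/41 ≈ -2799.2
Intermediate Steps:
B = 119
W = 2/205 (W = -2/(-324 + 119) = -2/(-205) = -2*(-1/205) = 2/205 ≈ 0.0097561)
T = -7173/205 (T = 2/205 - 1*35 = 2/205 - 35 = -7173/205 ≈ -34.990)
c = 80 (c = -20*(-4) = 80)
T*c = -7173/205*80 = -114768/41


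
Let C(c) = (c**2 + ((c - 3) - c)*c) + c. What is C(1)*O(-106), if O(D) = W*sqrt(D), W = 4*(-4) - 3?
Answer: 19*I*sqrt(106) ≈ 195.62*I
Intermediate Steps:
W = -19 (W = -16 - 3 = -19)
O(D) = -19*sqrt(D)
C(c) = c**2 - 2*c (C(c) = (c**2 + ((-3 + c) - c)*c) + c = (c**2 - 3*c) + c = c**2 - 2*c)
C(1)*O(-106) = (1*(-2 + 1))*(-19*I*sqrt(106)) = (1*(-1))*(-19*I*sqrt(106)) = -(-19)*I*sqrt(106) = 19*I*sqrt(106)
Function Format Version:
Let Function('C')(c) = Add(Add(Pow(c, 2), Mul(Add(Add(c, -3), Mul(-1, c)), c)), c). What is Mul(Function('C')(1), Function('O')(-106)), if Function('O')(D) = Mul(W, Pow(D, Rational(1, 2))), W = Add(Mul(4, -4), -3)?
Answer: Mul(19, I, Pow(106, Rational(1, 2))) ≈ Mul(195.62, I)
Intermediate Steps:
W = -19 (W = Add(-16, -3) = -19)
Function('O')(D) = Mul(-19, Pow(D, Rational(1, 2)))
Function('C')(c) = Add(Pow(c, 2), Mul(-2, c)) (Function('C')(c) = Add(Add(Pow(c, 2), Mul(Add(Add(-3, c), Mul(-1, c)), c)), c) = Add(Add(Pow(c, 2), Mul(-3, c)), c) = Add(Pow(c, 2), Mul(-2, c)))
Mul(Function('C')(1), Function('O')(-106)) = Mul(Mul(1, Add(-2, 1)), Mul(-19, Pow(-106, Rational(1, 2)))) = Mul(Mul(1, -1), Mul(-19, Mul(I, Pow(106, Rational(1, 2))))) = Mul(-1, Mul(-19, I, Pow(106, Rational(1, 2)))) = Mul(19, I, Pow(106, Rational(1, 2)))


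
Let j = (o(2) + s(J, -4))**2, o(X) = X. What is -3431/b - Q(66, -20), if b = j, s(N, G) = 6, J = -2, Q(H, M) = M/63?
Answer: -214873/4032 ≈ -53.292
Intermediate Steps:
Q(H, M) = M/63 (Q(H, M) = M*(1/63) = M/63)
j = 64 (j = (2 + 6)**2 = 8**2 = 64)
b = 64
-3431/b - Q(66, -20) = -3431/64 - (-20)/63 = -3431*1/64 - 1*(-20/63) = -3431/64 + 20/63 = -214873/4032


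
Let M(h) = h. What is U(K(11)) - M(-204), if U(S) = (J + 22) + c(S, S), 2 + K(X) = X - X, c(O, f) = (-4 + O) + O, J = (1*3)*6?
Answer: 236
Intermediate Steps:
J = 18 (J = 3*6 = 18)
c(O, f) = -4 + 2*O
K(X) = -2 (K(X) = -2 + (X - X) = -2 + 0 = -2)
U(S) = 36 + 2*S (U(S) = (18 + 22) + (-4 + 2*S) = 40 + (-4 + 2*S) = 36 + 2*S)
U(K(11)) - M(-204) = (36 + 2*(-2)) - 1*(-204) = (36 - 4) + 204 = 32 + 204 = 236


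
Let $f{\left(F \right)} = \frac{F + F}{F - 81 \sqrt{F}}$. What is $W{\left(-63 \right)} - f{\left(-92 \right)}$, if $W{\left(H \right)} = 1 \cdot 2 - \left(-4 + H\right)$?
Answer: $\frac{458873}{6653} + \frac{324 i \sqrt{23}}{6653} \approx 68.972 + 0.23356 i$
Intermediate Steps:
$f{\left(F \right)} = \frac{2 F}{F - 81 \sqrt{F}}$
$W{\left(H \right)} = 6 - H$ ($W{\left(H \right)} = 2 - \left(-4 + H\right) = 6 - H$)
$W{\left(-63 \right)} - f{\left(-92 \right)} = \left(6 - -63\right) - 2 \left(-92\right) \frac{1}{-92 - 81 \sqrt{-92}} = \left(6 + 63\right) - 2 \left(-92\right) \frac{1}{-92 - 81 \cdot 2 i \sqrt{23}} = 69 - 2 \left(-92\right) \frac{1}{-92 - 162 i \sqrt{23}} = 69 - - \frac{184}{-92 - 162 i \sqrt{23}} = 69 + \frac{184}{-92 - 162 i \sqrt{23}}$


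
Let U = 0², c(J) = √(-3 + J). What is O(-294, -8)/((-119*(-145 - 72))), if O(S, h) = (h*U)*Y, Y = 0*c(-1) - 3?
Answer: 0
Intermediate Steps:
U = 0
Y = -3 (Y = 0*√(-3 - 1) - 3 = 0*√(-4) - 3 = 0*(2*I) - 3 = 0 - 3 = -3)
O(S, h) = 0 (O(S, h) = (h*0)*(-3) = 0*(-3) = 0)
O(-294, -8)/((-119*(-145 - 72))) = 0/((-119*(-145 - 72))) = 0/((-119*(-217))) = 0/25823 = 0*(1/25823) = 0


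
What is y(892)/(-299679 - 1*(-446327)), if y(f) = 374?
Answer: 187/73324 ≈ 0.0025503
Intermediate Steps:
y(892)/(-299679 - 1*(-446327)) = 374/(-299679 - 1*(-446327)) = 374/(-299679 + 446327) = 374/146648 = 374*(1/146648) = 187/73324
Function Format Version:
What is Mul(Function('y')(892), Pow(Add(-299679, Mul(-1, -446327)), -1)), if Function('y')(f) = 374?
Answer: Rational(187, 73324) ≈ 0.0025503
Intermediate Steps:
Mul(Function('y')(892), Pow(Add(-299679, Mul(-1, -446327)), -1)) = Mul(374, Pow(Add(-299679, Mul(-1, -446327)), -1)) = Mul(374, Pow(Add(-299679, 446327), -1)) = Mul(374, Pow(146648, -1)) = Mul(374, Rational(1, 146648)) = Rational(187, 73324)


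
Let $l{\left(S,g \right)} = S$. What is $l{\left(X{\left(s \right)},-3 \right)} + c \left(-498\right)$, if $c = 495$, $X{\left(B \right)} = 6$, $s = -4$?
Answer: $-246504$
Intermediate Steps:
$l{\left(X{\left(s \right)},-3 \right)} + c \left(-498\right) = 6 + 495 \left(-498\right) = 6 - 246510 = -246504$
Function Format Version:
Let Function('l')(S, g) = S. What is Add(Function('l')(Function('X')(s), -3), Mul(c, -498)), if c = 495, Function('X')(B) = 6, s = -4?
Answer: -246504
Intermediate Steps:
Add(Function('l')(Function('X')(s), -3), Mul(c, -498)) = Add(6, Mul(495, -498)) = Add(6, -246510) = -246504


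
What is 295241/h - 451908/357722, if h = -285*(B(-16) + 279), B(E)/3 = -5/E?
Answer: -59649856754/12016776285 ≈ -4.9639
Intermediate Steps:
B(E) = -15/E (B(E) = 3*(-5/E) = -15/E)
h = -1276515/16 (h = -285*(-15/(-16) + 279) = -285*(-15*(-1/16) + 279) = -285*(15/16 + 279) = -285*4479/16 = -1276515/16 ≈ -79782.)
295241/h - 451908/357722 = 295241/(-1276515/16) - 451908/357722 = 295241*(-16/1276515) - 451908*1/357722 = -248624/67185 - 225954/178861 = -59649856754/12016776285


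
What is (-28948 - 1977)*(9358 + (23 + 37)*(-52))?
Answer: -192910150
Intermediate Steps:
(-28948 - 1977)*(9358 + (23 + 37)*(-52)) = -30925*(9358 + 60*(-52)) = -30925*(9358 - 3120) = -30925*6238 = -192910150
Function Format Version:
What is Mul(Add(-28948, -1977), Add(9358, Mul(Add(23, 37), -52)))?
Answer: -192910150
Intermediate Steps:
Mul(Add(-28948, -1977), Add(9358, Mul(Add(23, 37), -52))) = Mul(-30925, Add(9358, Mul(60, -52))) = Mul(-30925, Add(9358, -3120)) = Mul(-30925, 6238) = -192910150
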